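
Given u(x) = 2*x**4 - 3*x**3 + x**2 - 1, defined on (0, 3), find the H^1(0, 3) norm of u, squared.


||u||_{H^1}^2 = 9498

The H^1 norm (squared) on an interval (0, L) is
  ||u||_{H^1}^2 = ∫_0^L u(x)^2 dx + ∫_0^L u'(x)^2 dx.
Compute u'(x) = 8*x**3 - 9*x**2 + 2*x.
Then u(x)^2 = 4*x**8 - 12*x**7 + 13*x**6 - 6*x**5 - 3*x**4 + 6*x**3 - 2*x**2 + 1 and u'(x)^2 = 64*x**6 - 144*x**5 + 113*x**4 - 36*x**3 + 4*x**2.
Integrate each monomial from 0 to 3 using ∫_0^3 c·x^n dx = c·3^(n+1)/(n+1):
  ∫_0^3 u(x)^2 dx = ∫_0^3 (4*x^8 - 12*x^7 + 13*x^6 - 6*x^5 - 3*x^4 + 6*x^3 - 2*x^2 + 1) dx. Term by term:
    ∫_0^3 4*x^8 dx = 8748;  ∫_0^3 -12*x^7 dx = -19683/2;  ∫_0^3 13*x^6 dx = 28431/7;
    ∫_0^3 -6*x^5 dx = -729;  ∫_0^3 -3*x^4 dx = -729/5;  ∫_0^3 6*x^3 dx = 243/2;
    ∫_0^3 -2*x^2 dx = -18;  ∫_0^3 1 dx = 3.
  Sum: 8748 − 19683/2 + 28431/7 − 729 − 729/5 + 243/2 − 18 + 3 = 76992/35.
  ∫_0^3 u'(x)^2 dx = ∫_0^3 (64*x^6 - 144*x^5 + 113*x^4 - 36*x^3 + 4*x^2) dx. Term by term:
    ∫_0^3 64*x^6 dx = 139968/7;  ∫_0^3 -144*x^5 dx = -17496;  ∫_0^3 113*x^4 dx = 27459/5;
    ∫_0^3 -36*x^3 dx = -729;  ∫_0^3 4*x^2 dx = 36.
  Sum: 139968/7 − 17496 + 27459/5 − 729 + 36 = 255438/35.
Adding: ||u||_{H^1}^2 = 76992/35 + 255438/35 = 9498.


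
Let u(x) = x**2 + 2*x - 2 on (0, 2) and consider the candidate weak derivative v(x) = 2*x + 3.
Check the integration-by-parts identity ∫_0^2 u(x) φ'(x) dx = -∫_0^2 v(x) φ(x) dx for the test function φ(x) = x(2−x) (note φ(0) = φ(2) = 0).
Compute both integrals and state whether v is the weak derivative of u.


LHS = -16/3, RHS = -20/3. No, v is not the weak derivative of u.

u(x) = x**2 + 2*x - 2, classical derivative u'(x) = 2*x + 2.
φ(x) = x(2−x), so φ'(x) = 2 - 2*x.
Note φ(0) = φ(2) = 0, so the boundary term u·φ vanishes.
LHS = ∫_0^2 u(x) φ'(x) dx = ∫_0^2 (-2*x^3 - 2*x^2 + 8*x - 4) dx. Term by term:
  ∫_0^2 -2*x^3 dx = -8;  ∫_0^2 -2*x^2 dx = -16/3;  ∫_0^2 8*x dx = 16;
  ∫_0^2 -4 dx = -8.
Sum: -8 − 16/3 + 16 − 8 = -16/3.
So LHS = -16/3.
∫_0^2 v(x) φ(x) dx = ∫_0^2 (-2*x^3 + x^2 + 6*x) dx. Term by term:
  ∫_0^2 -2*x^3 dx = -8;  ∫_0^2 x^2 dx = 8/3;  ∫_0^2 6*x dx = 12.
Sum: -8 + 8/3 + 12 = 20/3.
So RHS = -∫_0^2 v(x) φ(x) dx = -20/3.
LHS − RHS = 4/3 ≠ 0, so the identity fails.
(For a valid weak derivative the identity must hold for EVERY test function, in particular this one. The failure shows v is NOT the weak derivative of u.)
Correct weak derivative would be u'(x) = 2*x + 2.


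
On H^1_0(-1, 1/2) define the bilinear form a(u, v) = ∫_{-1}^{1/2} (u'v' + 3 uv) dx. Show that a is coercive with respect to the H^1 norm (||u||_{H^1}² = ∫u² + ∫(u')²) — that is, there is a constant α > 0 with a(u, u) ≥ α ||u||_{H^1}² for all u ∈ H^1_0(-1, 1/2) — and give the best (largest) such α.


α = 1

Coercivity of a(·,·) on H^1_0(-1, 1/2) means a(u, u) ≥ α ||u||_{H^1}² for every u ∈ H^1_0.
The interval has length L = 3/2, and Poincaré/coercivity depend only on L. Here a(u, u) = ∫(u')² + (3)·∫u².
Here c = 3 ≥ 1, so a(u,u) = ∫(u')² + c∫u² ≥ ∫(u')² + ∫u² = ||u||_{H^1}², i.e. α = 1 works. No larger α is possible: a(u,u) ≥ α||u||_{H^1}² means (1−α)∫(u')² ≥ (α−c)∫u², and for the modes u_n = sin(nπ(x−x₀)/L) (x₀ the left endpoint) one has ∫u_n²/∫(u_n')² = (L/(nπ))² → 0, so a(u_n,u_n)/||u_n||_{H^1}² → 1. Hence the optimal constant is α = 1.
Therefore α = 1.


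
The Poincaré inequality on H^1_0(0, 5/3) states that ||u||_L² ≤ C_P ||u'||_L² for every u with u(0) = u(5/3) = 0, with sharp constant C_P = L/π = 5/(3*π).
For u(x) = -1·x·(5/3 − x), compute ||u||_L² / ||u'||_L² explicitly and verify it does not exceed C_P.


||u||_L² / ||u'||_L² = sqrt(10)/6 < C_P = 5/(3*π).

u(x) = -1·x·(5/3 − x), so u'(x) = 2*x - 5/3.
u(x) = -1·x·(5/3 − x) vanishes at x = 0 and x = 5/3, so u ∈ H^1_0(0, 5/3). Differentiate via the product rule and integrate the resulting polynomials term by term.
  ∫_0^5/3 u² dx = ∫_0^5/3 (x^4 - 10*x^3/3 + 25*x^2/9) dx. Term by term:
    ∫_0^5/3 x^4 dx = 625/243;  ∫_0^5/3 -10*x^3/3 dx = -3125/486;  ∫_0^5/3 25*x^2/9 dx = 3125/729.
  Sum: 625/243 − 3125/486 + 3125/729 = 625/1458.
  ∫_0^5/3 (u')² dx = ∫_0^5/3 (4*x^2 - 20*x/3 + 25/9) dx. Term by term:
    ∫_0^5/3 4*x^2 dx = 500/81;  ∫_0^5/3 -20*x/3 dx = -250/27;  ∫_0^5/3 25/9 dx = 125/27.
  Sum: 500/81 − 250/27 + 125/27 = 125/81.
∫_0^5/3 u² dx = 625/1458, so ||u||_L² = 25*sqrt(2)/54.
∫_0^5/3 (u')² dx = 125/81, so ||u'||_L² = 5*sqrt(5)/9.
Ratio ||u||_L² / ||u'||_L² = sqrt(10)/6.
Sharp Poincaré constant on H^1_0(0, 5/3) is C_P = L/π = 5/(3*π), achieved by sin(3*π/5·x).
A polynomial bump cannot attain the sharp Poincaré constant (only the first sine eigenfunction does), so the ratio is strictly less than C_P, consistent with ||u||_L² ≤ C_P ||u'||_L².


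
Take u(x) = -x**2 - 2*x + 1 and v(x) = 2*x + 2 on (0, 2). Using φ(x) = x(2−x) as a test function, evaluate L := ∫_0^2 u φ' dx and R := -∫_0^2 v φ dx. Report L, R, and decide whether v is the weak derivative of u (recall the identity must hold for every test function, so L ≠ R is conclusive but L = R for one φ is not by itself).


LHS = 16/3, RHS = -16/3. No, v is not the weak derivative of u.

u(x) = -x**2 - 2*x + 1, classical derivative u'(x) = -2*x - 2.
φ(x) = x(2−x), so φ'(x) = 2 - 2*x.
Note φ(0) = φ(2) = 0, so the boundary term u·φ vanishes.
LHS = ∫_0^2 u(x) φ'(x) dx = ∫_0^2 (2*x^3 + 2*x^2 - 6*x + 2) dx. Term by term:
  ∫_0^2 2*x^3 dx = 8;  ∫_0^2 2*x^2 dx = 16/3;  ∫_0^2 -6*x dx = -12;
  ∫_0^2 2 dx = 4.
Sum: 8 + 16/3 − 12 + 4 = 16/3.
So LHS = 16/3.
∫_0^2 v(x) φ(x) dx = ∫_0^2 (-2*x^3 + 2*x^2 + 4*x) dx. Term by term:
  ∫_0^2 -2*x^3 dx = -8;  ∫_0^2 2*x^2 dx = 16/3;  ∫_0^2 4*x dx = 8.
Sum: -8 + 16/3 + 8 = 16/3.
So RHS = -∫_0^2 v(x) φ(x) dx = -16/3.
LHS − RHS = 32/3 ≠ 0, so the identity fails.
(For a valid weak derivative the identity must hold for EVERY test function, in particular this one. The failure shows v is NOT the weak derivative of u.)
Correct weak derivative would be u'(x) = -2*x - 2.


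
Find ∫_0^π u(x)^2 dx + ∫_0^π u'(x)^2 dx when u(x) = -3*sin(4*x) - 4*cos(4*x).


||u||_{H^1(0,π)}^2 = 425*π/2

u'(x) = 16*sin(4*x) - 12*cos(4*x).
Expand u² and (u')² and integrate term by term on (0, π), using: for integers n ≥ 1, ∫_0^π sin²(nx) dx = ∫_0^π cos²(nx) dx = π/2; for n ≠ n', ∫_0^π sin(nx)sin(n'x) dx = ∫_0^π cos(nx)cos(n'x) dx = 0; and by product-to-sum, ∫_0^π sin(nx)cos(n'x) dx = ½∫_0^π [sin((n+n')x) + sin((n−n')x)] dx, which is 0 when n+n' is even and 2n/(n²−n'²) when n+n' is odd (it need not vanish on (0, π)).
  u² squared terms: (-4)²·∫cos(4x)² dx = 16·π/2 = 8*π;  (-3)²·∫sin(4x)² dx = 9·π/2 = 9*π/2.
  u² cross terms: 2·(-4)·(-3)·∫cos(4x)·sin(4x) dx = 24·(0) = 0.
  So ∫_0^π u² dx = 8*π + 9*π/2 + 0 = 25*π/2.
  (u')² squared terms: (-12)²·∫cos(4x)² dx = 144·π/2 = 72*π;  (16)²·∫sin(4x)² dx = 256·π/2 = 128*π.
  (u')² cross terms: 2·(-12)·(16)·∫cos(4x)·sin(4x) dx = -384·(0) = 0.
  So ∫_0^π (u')² dx = 72*π + 128*π + 0 = 200*π.
||u||_{H^1}^2 = (25*π/2) + (200*π) = 425*π/2.


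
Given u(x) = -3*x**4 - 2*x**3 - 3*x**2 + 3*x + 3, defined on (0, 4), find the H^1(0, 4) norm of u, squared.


||u||_{H^1}^2 = 30574952/35

The H^1 norm (squared) on an interval (0, L) is
  ||u||_{H^1}^2 = ∫_0^L u(x)^2 dx + ∫_0^L u'(x)^2 dx.
Compute u'(x) = -12*x**3 - 6*x**2 - 6*x + 3.
Then u(x)^2 = 9*x**8 + 12*x**7 + 22*x**6 - 6*x**5 - 21*x**4 - 30*x**3 - 9*x**2 + 18*x + 9 and u'(x)^2 = 144*x**6 + 144*x**5 + 180*x**4 - 36*x + 9.
Integrate each monomial from 0 to 4 using ∫_0^4 c·x^n dx = c·4^(n+1)/(n+1):
  ∫_0^4 u(x)^2 dx = ∫_0^4 (9*x^8 + 12*x^7 + 22*x^6 - 6*x^5 - 21*x^4 - 30*x^3 - 9*x^2 + 18*x + 9) dx. Term by term:
    ∫_0^4 9*x^8 dx = 262144;  ∫_0^4 12*x^7 dx = 98304;  ∫_0^4 22*x^6 dx = 360448/7;
    ∫_0^4 -6*x^5 dx = -4096;  ∫_0^4 -21*x^4 dx = -21504/5;  ∫_0^4 -30*x^3 dx = -1920;
    ∫_0^4 -9*x^2 dx = -192;  ∫_0^4 18*x dx = 144;  ∫_0^4 9 dx = 36.
  Sum: 262144 + 98304 + 360448/7 − 4096 − 21504/5 − 1920 − 192 + 144 + 36 = 14056412/35.
  ∫_0^4 u'(x)^2 dx = ∫_0^4 (144*x^6 + 144*x^5 + 180*x^4 - 36*x + 9) dx. Term by term:
    ∫_0^4 144*x^6 dx = 2359296/7;  ∫_0^4 144*x^5 dx = 98304;  ∫_0^4 180*x^4 dx = 36864;
    ∫_0^4 -36*x dx = -288;  ∫_0^4 9 dx = 36.
  Sum: 2359296/7 + 98304 + 36864 − 288 + 36 = 3303708/7.
Adding: ||u||_{H^1}^2 = 14056412/35 + 3303708/7 = 30574952/35.


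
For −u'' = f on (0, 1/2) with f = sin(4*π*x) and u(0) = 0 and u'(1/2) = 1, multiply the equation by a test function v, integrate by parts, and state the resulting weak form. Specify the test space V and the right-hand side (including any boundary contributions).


V = {v ∈ H^1(0, 1/2) : v(0) = 0} (test functions vanish at x = 0 where u is specified); weak form: ∫_0^1/2 u'v' dx = ∫_0^1/2 (sin(4*π*x)) v dx + v(1/2) for all v ∈ V.

Multiply both sides by a test function v and integrate from 0 to 1/2:
  ∫_0^1/2 −u''(x) v(x) dx = ∫_0^1/2 f(x) v(x) dx.
Integrate the LHS by parts once:
  ∫_0^1/2 −u'' v dx = −[u'(x) v(x)]_0^1/2 + ∫_0^1/2 u'(x) v'(x) dx.
Thus ∫_0^1/2 u'(x) v'(x) dx = ∫_0^1/2 f(x) v(x) dx + [u'(x) v(x)]_0^1/2.
Choose V so that boundary terms are either known or forced to vanish.
Mixed BC: u(0) = 0 (Dirichlet) and u'(1/2) = 1 (Neumann). Define V = {v ∈ H^1(0, 1/2) : v(0) = 0}. Then [u' v]_0^1/2 = u'(1/2)·v(1/2) − u'(0)·0 = v(1/2).
Weak formulation: find u (satisfying any essential BC) such that ∫_0^1/2 u'(x) v'(x) dx = ∫_0^1/2 f v dx + v(1/2) for all v ∈ V (Dirichlet at 0 absorbed into V; Neumann datum at x = 1/2 contributes the boundary term).
Substituting f(x) = sin(4*π*x), the right-hand side is ∫_0^1/2 (sin(4*π*x)) v dx + v(1/2).


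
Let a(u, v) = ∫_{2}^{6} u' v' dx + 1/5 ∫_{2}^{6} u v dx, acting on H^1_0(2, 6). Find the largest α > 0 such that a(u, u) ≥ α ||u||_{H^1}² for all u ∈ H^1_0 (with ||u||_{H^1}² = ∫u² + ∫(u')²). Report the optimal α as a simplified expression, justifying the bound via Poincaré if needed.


α = (16/5 + π^2)/(π^2 + 16)

Coercivity of a(·,·) on H^1_0(2, 6) means a(u, u) ≥ α ||u||_{H^1}² for every u ∈ H^1_0.
The interval has length L = 4, and Poincaré/coercivity depend only on L. Here a(u, u) = ∫(u')² + (1/5)·∫u².
Here 0 < c = 1/5 < 1. The condition a(u,u) ≥ α||u||_{H^1}² reads (1−α)∫(u')² ≥ (α−c)∫u². Any admissible α is ≤ 1 (rapidly oscillating u have ∫u²/∫(u')² → 0), and α = 1 would force 0 ≥ (1−c)∫u², impossible since c < 1; so 1−α > 0. By the sharp Poincaré inequality on H^1_0 of an interval of length L, ∫(u')² ≥ (π/L)²∫u² with equality for the first sine mode sin(π(x−x₀)/L) (x₀ the left endpoint), so the inequality holds for all u iff (1−α)(π/L)² ≥ α − c, i.e. α ≤ ((π/L)² + c)/((π/L)² + 1) = (1 + c(L/π)²)/(1 + (L/π)²). With (π/L)² = π^2/16 and c = 1/5, the largest admissible constant is α = ((π/L)² + c)/((π/L)² + 1).
Simplifying, α = (16/5 + π^2)/(π^2 + 16).


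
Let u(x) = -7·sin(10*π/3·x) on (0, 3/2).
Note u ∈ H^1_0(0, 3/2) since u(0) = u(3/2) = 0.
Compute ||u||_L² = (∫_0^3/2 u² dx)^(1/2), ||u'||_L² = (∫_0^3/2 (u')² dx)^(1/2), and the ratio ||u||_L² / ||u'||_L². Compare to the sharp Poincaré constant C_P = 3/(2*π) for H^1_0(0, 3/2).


||u||_L² / ||u'||_L² = 3/(10*π) < C_P = 3/(2*π).

u(x) = -7·sin(10*π/3·x), so u'(x) = -70*π*cos(10*π*x/3)/3.
Writing u(x) = A·sin(kπx/L) with A = -7 and k = 5, use ∫_0^L sin²(kπx/L) dx = L/2 and ∫_0^L cos²(kπx/L) dx = L/2.
u² = 49·sin²(10*π/3·x) and (u')² = 4900*π^2/9·cos²(10*π/3·x), and each of sin², cos² integrates to L/2 = 3/4 over (0, 3/2).
∫_0^3/2 u² dx = 147/4, so ||u||_L² = 7*sqrt(3)/2.
∫_0^3/2 (u')² dx = 1225*π^2/3, so ||u'||_L² = 35*sqrt(3)*π/3.
Ratio ||u||_L² / ||u'||_L² = 3/(10*π).
Sharp Poincaré constant on H^1_0(0, 3/2) is C_P = L/π = 3/(2*π), achieved by sin(2*π/3·x).
This is the k = 5 harmonic; the ratio L/(kπ) is strictly less than C_P = L/π, consistent with the sharp inequality ||u||_L² ≤ C_P ||u'||_L².


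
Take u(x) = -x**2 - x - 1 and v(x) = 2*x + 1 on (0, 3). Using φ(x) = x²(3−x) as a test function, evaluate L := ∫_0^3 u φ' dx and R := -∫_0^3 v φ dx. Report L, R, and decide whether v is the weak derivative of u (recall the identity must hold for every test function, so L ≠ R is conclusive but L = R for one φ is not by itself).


LHS = 621/20, RHS = -621/20. No, v is not the weak derivative of u.

u(x) = -x**2 - x - 1, classical derivative u'(x) = -2*x - 1.
φ(x) = x²(3−x), so φ'(x) = 3*x*(2 - x).
Note φ(0) = φ(3) = 0, so the boundary term u·φ vanishes.
LHS = ∫_0^3 u(x) φ'(x) dx = ∫_0^3 (3*x^4 - 3*x^3 - 3*x^2 - 6*x) dx. Term by term:
  ∫_0^3 3*x^4 dx = 729/5;  ∫_0^3 -3*x^3 dx = -243/4;  ∫_0^3 -3*x^2 dx = -27;
  ∫_0^3 -6*x dx = -27.
Sum: 729/5 − 243/4 − 27 − 27 = 621/20.
So LHS = 621/20.
∫_0^3 v(x) φ(x) dx = ∫_0^3 (-2*x^4 + 5*x^3 + 3*x^2) dx. Term by term:
  ∫_0^3 -2*x^4 dx = -486/5;  ∫_0^3 5*x^3 dx = 405/4;  ∫_0^3 3*x^2 dx = 27.
Sum: -486/5 + 405/4 + 27 = 621/20.
So RHS = -∫_0^3 v(x) φ(x) dx = -621/20.
LHS − RHS = 621/10 ≠ 0, so the identity fails.
(For a valid weak derivative the identity must hold for EVERY test function, in particular this one. The failure shows v is NOT the weak derivative of u.)
Correct weak derivative would be u'(x) = -2*x - 1.


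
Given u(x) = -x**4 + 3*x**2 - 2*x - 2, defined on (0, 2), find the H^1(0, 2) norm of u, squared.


||u||_{H^1}^2 = 8384/63

The H^1 norm (squared) on an interval (0, L) is
  ||u||_{H^1}^2 = ∫_0^L u(x)^2 dx + ∫_0^L u'(x)^2 dx.
Compute u'(x) = -4*x**3 + 6*x - 2.
Then u(x)^2 = x**8 - 6*x**6 + 4*x**5 + 13*x**4 - 12*x**3 - 8*x**2 + 8*x + 4 and u'(x)^2 = 16*x**6 - 48*x**4 + 16*x**3 + 36*x**2 - 24*x + 4.
Integrate each monomial from 0 to 2 using ∫_0^2 c·x^n dx = c·2^(n+1)/(n+1):
  ∫_0^2 u(x)^2 dx = ∫_0^2 (x^8 - 6*x^6 + 4*x^5 + 13*x^4 - 12*x^3 - 8*x^2 + 8*x + 4) dx. Term by term:
    ∫_0^2 x^8 dx = 512/9;  ∫_0^2 -6*x^6 dx = -768/7;  ∫_0^2 4*x^5 dx = 128/3;
    ∫_0^2 13*x^4 dx = 416/5;  ∫_0^2 -12*x^3 dx = -48;  ∫_0^2 -8*x^2 dx = -64/3;
    ∫_0^2 8*x dx = 16;  ∫_0^2 4 dx = 8.
  Sum: 512/9 − 768/7 + 128/3 + 416/5 − 48 − 64/3 + 16 + 8 = 8728/315.
  ∫_0^2 u'(x)^2 dx = ∫_0^2 (16*x^6 - 48*x^4 + 16*x^3 + 36*x^2 - 24*x + 4) dx. Term by term:
    ∫_0^2 16*x^6 dx = 2048/7;  ∫_0^2 -48*x^4 dx = -1536/5;  ∫_0^2 16*x^3 dx = 64;
    ∫_0^2 36*x^2 dx = 96;  ∫_0^2 -24*x dx = -48;  ∫_0^2 4 dx = 8.
  Sum: 2048/7 − 1536/5 + 64 + 96 − 48 + 8 = 3688/35.
Adding: ||u||_{H^1}^2 = 8728/315 + 3688/35 = 8384/63.


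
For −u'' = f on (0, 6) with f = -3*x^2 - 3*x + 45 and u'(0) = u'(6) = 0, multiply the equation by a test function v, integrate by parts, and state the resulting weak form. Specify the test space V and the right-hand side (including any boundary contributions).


V = H^1(0, 6) (no boundary constraint on v; u is determined up to an additive constant); weak form: ∫_0^6 u'v' dx = ∫_0^6 (-3*x^2 - 3*x + 45) v dx for all v ∈ V.

Multiply both sides by a test function v and integrate from 0 to 6:
  ∫_0^6 −u''(x) v(x) dx = ∫_0^6 f(x) v(x) dx.
Integrate the LHS by parts once:
  ∫_0^6 −u'' v dx = −[u'(x) v(x)]_0^6 + ∫_0^6 u'(x) v'(x) dx.
Thus ∫_0^6 u'(x) v'(x) dx = ∫_0^6 f(x) v(x) dx + [u'(x) v(x)]_0^6.
Choose V so that boundary terms are either known or forced to vanish.
u has homogeneous Neumann: u'(0) = u'(6) = 0. So [u' v]_0^6 = 0·v(6) − 0·v(0) = 0 for any v; take V = H^1(0, 6).
Weak formulation: find u (satisfying any essential BC) such that ∫_0^6 u'(x) v'(x) dx = ∫_0^6 f v dx for all v ∈ V (homogeneous Neumann, so boundary terms vanish).
Substituting f(x) = -3*x^2 - 3*x + 45, the right-hand side is ∫_0^6 (-3*x^2 - 3*x + 45) v dx.
Compatibility check (pure Neumann): taking v ≡ 1 ∈ V gives 0 = ∫_0^6 f dx + (0) − (0), i.e. ∫_0^6 f dx must equal u'(0) − u'(6) = 0. Indeed ∫_0^6 (-3*x^2 - 3*x + 45) dx = 0, so the data are compatible. The solution is then unique only up to an additive constant (fix it e.g. by requiring ∫_0^6 u dx = 0).


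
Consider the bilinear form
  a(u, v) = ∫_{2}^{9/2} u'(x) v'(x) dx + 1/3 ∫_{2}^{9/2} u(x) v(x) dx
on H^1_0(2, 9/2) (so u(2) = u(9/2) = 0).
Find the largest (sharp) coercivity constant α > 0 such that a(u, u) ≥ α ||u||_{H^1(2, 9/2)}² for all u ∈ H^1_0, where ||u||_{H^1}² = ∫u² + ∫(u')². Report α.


α = (25 + 12*π^2)/(3*(25 + 4*π^2))

Coercivity of a(·,·) on H^1_0(2, 9/2) means a(u, u) ≥ α ||u||_{H^1}² for every u ∈ H^1_0.
The interval has length L = 5/2, and Poincaré/coercivity depend only on L. Here a(u, u) = ∫(u')² + (1/3)·∫u².
Here 0 < c = 1/3 < 1. The condition a(u,u) ≥ α||u||_{H^1}² reads (1−α)∫(u')² ≥ (α−c)∫u². Any admissible α is ≤ 1 (rapidly oscillating u have ∫u²/∫(u')² → 0), and α = 1 would force 0 ≥ (1−c)∫u², impossible since c < 1; so 1−α > 0. By the sharp Poincaré inequality on H^1_0 of an interval of length L, ∫(u')² ≥ (π/L)²∫u² with equality for the first sine mode sin(π(x−x₀)/L) (x₀ the left endpoint), so the inequality holds for all u iff (1−α)(π/L)² ≥ α − c, i.e. α ≤ ((π/L)² + c)/((π/L)² + 1) = (1 + c(L/π)²)/(1 + (L/π)²). With (π/L)² = 4*π^2/25 and c = 1/3, the largest admissible constant is α = ((π/L)² + c)/((π/L)² + 1).
Simplifying, α = (25 + 12*π^2)/(3*(25 + 4*π^2)).


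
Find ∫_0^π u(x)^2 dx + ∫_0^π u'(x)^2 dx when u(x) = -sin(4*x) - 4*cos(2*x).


||u||_{H^1(0,π)}^2 = 97*π/2

u'(x) = 8*sin(2*x) - 4*cos(4*x).
Expand u² and (u')² and integrate term by term on (0, π), using: for integers n ≥ 1, ∫_0^π sin²(nx) dx = ∫_0^π cos²(nx) dx = π/2; for n ≠ n', ∫_0^π sin(nx)sin(n'x) dx = ∫_0^π cos(nx)cos(n'x) dx = 0; and by product-to-sum, ∫_0^π sin(nx)cos(n'x) dx = ½∫_0^π [sin((n+n')x) + sin((n−n')x)] dx, which is 0 when n+n' is even and 2n/(n²−n'²) when n+n' is odd (it need not vanish on (0, π)).
  u² squared terms: (-1)²·∫sin(4x)² dx = 1·π/2 = π/2;  (-4)²·∫cos(2x)² dx = 16·π/2 = 8*π.
  u² cross terms: 2·(-1)·(-4)·∫sin(4x)·cos(2x) dx = 8·(0) = 0.
  So ∫_0^π u² dx = π/2 + 8*π + 0 = 17*π/2.
  (u')² squared terms: (-4)²·∫cos(4x)² dx = 16·π/2 = 8*π;  (8)²·∫sin(2x)² dx = 64·π/2 = 32*π.
  (u')² cross terms: 2·(-4)·(8)·∫cos(4x)·sin(2x) dx = -64·(0) = 0.
  So ∫_0^π (u')² dx = 8*π + 32*π + 0 = 40*π.
||u||_{H^1}^2 = (17*π/2) + (40*π) = 97*π/2.


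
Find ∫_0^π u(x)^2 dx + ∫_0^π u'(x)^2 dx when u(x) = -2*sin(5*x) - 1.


||u||_{H^1(0,π)}^2 = 8/5 + 53*π

u'(x) = -10*cos(5*x).
Expand u² and (u')² and integrate term by term on (0, π), using: for integers n ≥ 1, ∫_0^π sin²(nx) dx = ∫_0^π cos²(nx) dx = π/2; for n ≠ n', ∫_0^π sin(nx)sin(n'x) dx = ∫_0^π cos(nx)cos(n'x) dx = 0; and by product-to-sum, ∫_0^π sin(nx)cos(n'x) dx = ½∫_0^π [sin((n+n')x) + sin((n−n')x)] dx, which is 0 when n+n' is even and 2n/(n²−n'²) when n+n' is odd (it need not vanish on (0, π)). For the constant mode: ∫_0^π 1 dx = π, ∫_0^π cos(nx) dx = 0, ∫_0^π sin(nx) dx = (1−(−1)^n)/n.
  u² squared terms: (-1)²·∫1 dx = 1·π = π;  (-2)²·∫sin(5x)² dx = 4·π/2 = 2*π.
  u² cross terms: 2·(-1)·(-2)·∫1·sin(5x) dx = 4·(2/5) = 8/5.
  So ∫_0^π u² dx = π + 2*π + 8/5 = 8/5 + 3*π.
  (u')² squared terms: (-10)²·∫cos(5x)² dx = 100·π/2 = 50*π.
  So ∫_0^π (u')² dx = 50*π.
||u||_{H^1}^2 = (8/5 + 3*π) + (50*π) = 8/5 + 53*π.


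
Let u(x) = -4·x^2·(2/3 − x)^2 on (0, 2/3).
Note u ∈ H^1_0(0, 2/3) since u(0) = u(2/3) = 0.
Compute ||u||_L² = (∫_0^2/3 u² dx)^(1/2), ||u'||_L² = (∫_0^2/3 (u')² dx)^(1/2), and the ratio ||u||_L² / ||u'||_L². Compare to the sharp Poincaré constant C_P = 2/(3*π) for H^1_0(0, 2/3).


||u||_L² / ||u'||_L² = sqrt(3)/9 < C_P = 2/(3*π).

u(x) = -4·x^2·(2/3 − x)^2, so u'(x) = 16*x*(-9*x^2 + 9*x - 2)/9.
u(x) = -4·x^2·(2/3 − x)^2 vanishes at x = 0 and x = 2/3, so u ∈ H^1_0(0, 2/3). Differentiate via the product rule and integrate the resulting polynomials term by term.
  ∫_0^2/3 u² dx = ∫_0^2/3 (16*x^8 - 128*x^7/3 + 128*x^6/3 - 512*x^5/27 + 256*x^4/81) dx. Term by term:
    ∫_0^2/3 16*x^8 dx = 8192/177147;  ∫_0^2/3 -128*x^7/3 dx = -4096/19683;  ∫_0^2/3 128*x^6/3 dx = 16384/45927;
    ∫_0^2/3 -512*x^5/27 dx = -16384/59049;  ∫_0^2/3 256*x^4/81 dx = 8192/98415.
  Sum: 8192/177147 − 4096/19683 + 16384/45927 − 16384/59049 + 8192/98415 = 4096/6200145.
  ∫_0^2/3 (u')² dx = ∫_0^2/3 (256*x^6 - 512*x^5 + 3328*x^4/9 - 1024*x^3/9 + 1024*x^2/81) dx. Term by term:
    ∫_0^2/3 256*x^6 dx = 32768/15309;  ∫_0^2/3 -512*x^5 dx = -16384/2187;  ∫_0^2/3 3328*x^4/9 dx = 106496/10935;
    ∫_0^2/3 -1024*x^3/9 dx = -4096/729;  ∫_0^2/3 1024*x^2/81 dx = 8192/6561.
  Sum: 32768/15309 − 16384/2187 + 106496/10935 − 4096/729 + 8192/6561 = 4096/229635.
∫_0^2/3 u² dx = 4096/6200145, so ||u||_L² = 64*sqrt(105)/25515.
∫_0^2/3 (u')² dx = 4096/229635, so ||u'||_L² = 64*sqrt(35)/2835.
Ratio ||u||_L² / ||u'||_L² = sqrt(3)/9.
Sharp Poincaré constant on H^1_0(0, 2/3) is C_P = L/π = 2/(3*π), achieved by sin(3*π/2·x).
A polynomial bump cannot attain the sharp Poincaré constant (only the first sine eigenfunction does), so the ratio is strictly less than C_P, consistent with ||u||_L² ≤ C_P ||u'||_L².


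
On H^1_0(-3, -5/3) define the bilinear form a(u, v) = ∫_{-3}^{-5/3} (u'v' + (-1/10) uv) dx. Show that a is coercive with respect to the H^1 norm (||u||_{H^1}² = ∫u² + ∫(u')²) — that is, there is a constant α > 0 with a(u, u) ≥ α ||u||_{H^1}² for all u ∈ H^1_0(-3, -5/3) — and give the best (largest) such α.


α = (-8 + 45*π^2)/(5*(16 + 9*π^2))

Coercivity of a(·,·) on H^1_0(-3, -5/3) means a(u, u) ≥ α ||u||_{H^1}² for every u ∈ H^1_0.
The interval has length L = 4/3, and Poincaré/coercivity depend only on L. Here a(u, u) = ∫(u')² + (-1/10)·∫u².
Here c = -1/10 < 0 with |c| < (π/L)² = 9*π^2/16, so coercivity still holds. The condition a(u,u) ≥ α||u||_{H^1}² reads (1−α)∫(u')² ≥ (α−c)∫u². Any admissible α is ≤ 1 (rapidly oscillating u have ∫u²/∫(u')² → 0), and α = 1 would force 0 ≥ (1−c)∫u², impossible since c < 1; so 1−α > 0. By the sharp Poincaré inequality on H^1_0 of an interval of length L, ∫(u')² ≥ (π/L)²∫u² with equality for the first sine mode sin(π(x−x₀)/L) (x₀ the left endpoint), so the inequality holds for all u iff (1−α)(π/L)² ≥ α − c, i.e. α ≤ ((π/L)² + c)/((π/L)² + 1) = (1 + c(L/π)²)/(1 + (L/π)²). (Direct route, valid since c ≤ 0: Poincaré gives c∫u² ≥ c(L/π)²∫(u')², so a(u,u) ≥ (1 + c(L/π)²)∫(u')², while ||u||_{H^1}² ≤ (1 + (L/π)²)∫(u')²; dividing yields the same α.) With (π/L)² = 9*π^2/16 and c = -1/10, the largest admissible constant is α = ((π/L)² + c)/((π/L)² + 1).
Simplifying, α = (-8 + 45*π^2)/(5*(16 + 9*π^2)).


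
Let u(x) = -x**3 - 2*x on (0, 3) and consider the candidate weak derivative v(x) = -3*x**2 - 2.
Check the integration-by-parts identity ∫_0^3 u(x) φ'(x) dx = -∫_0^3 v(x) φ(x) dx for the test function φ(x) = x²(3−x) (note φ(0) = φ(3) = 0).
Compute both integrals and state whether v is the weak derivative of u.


LHS = 432/5, RHS = 432/5. Yes, v = u' weakly.

u(x) = -x**3 - 2*x, classical derivative u'(x) = -3*x**2 - 2.
φ(x) = x²(3−x), so φ'(x) = 3*x*(2 - x).
Note φ(0) = φ(3) = 0, so the boundary term u·φ vanishes.
LHS = ∫_0^3 u(x) φ'(x) dx = ∫_0^3 (3*x^5 - 6*x^4 + 6*x^3 - 12*x^2) dx. Term by term:
  ∫_0^3 3*x^5 dx = 729/2;  ∫_0^3 -6*x^4 dx = -1458/5;  ∫_0^3 6*x^3 dx = 243/2;
  ∫_0^3 -12*x^2 dx = -108.
Sum: 729/2 − 1458/5 + 243/2 − 108 = 432/5.
So LHS = 432/5.
∫_0^3 v(x) φ(x) dx = ∫_0^3 (3*x^5 - 9*x^4 + 2*x^3 - 6*x^2) dx. Term by term:
  ∫_0^3 3*x^5 dx = 729/2;  ∫_0^3 -9*x^4 dx = -2187/5;  ∫_0^3 2*x^3 dx = 81/2;
  ∫_0^3 -6*x^2 dx = -54.
Sum: 729/2 − 2187/5 + 81/2 − 54 = -432/5.
So RHS = -∫_0^3 v(x) φ(x) dx = 432/5.
LHS = RHS, so the identity holds for this test φ.
Moreover u is smooth here and v(x) = u'(x) = -3*x**2 - 2 pointwise, so the identity holds for every test function. Hence v is the weak derivative of u.


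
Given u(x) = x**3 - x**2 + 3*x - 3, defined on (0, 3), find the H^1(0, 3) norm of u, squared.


||u||_{H^1}^2 = 21456/35

The H^1 norm (squared) on an interval (0, L) is
  ||u||_{H^1}^2 = ∫_0^L u(x)^2 dx + ∫_0^L u'(x)^2 dx.
Compute u'(x) = 3*x**2 - 2*x + 3.
Then u(x)^2 = x**6 - 2*x**5 + 7*x**4 - 12*x**3 + 15*x**2 - 18*x + 9 and u'(x)^2 = 9*x**4 - 12*x**3 + 22*x**2 - 12*x + 9.
Integrate each monomial from 0 to 3 using ∫_0^3 c·x^n dx = c·3^(n+1)/(n+1):
  ∫_0^3 u(x)^2 dx = ∫_0^3 (x^6 - 2*x^5 + 7*x^4 - 12*x^3 + 15*x^2 - 18*x + 9) dx. Term by term:
    ∫_0^3 x^6 dx = 2187/7;  ∫_0^3 -2*x^5 dx = -243;  ∫_0^3 7*x^4 dx = 1701/5;
    ∫_0^3 -12*x^3 dx = -243;  ∫_0^3 15*x^2 dx = 135;  ∫_0^3 -18*x dx = -81;
    ∫_0^3 9 dx = 27.
  Sum: 2187/7 − 243 + 1701/5 − 243 + 135 − 81 + 27 = 8667/35.
  ∫_0^3 u'(x)^2 dx = ∫_0^3 (9*x^4 - 12*x^3 + 22*x^2 - 12*x + 9) dx. Term by term:
    ∫_0^3 9*x^4 dx = 2187/5;  ∫_0^3 -12*x^3 dx = -243;  ∫_0^3 22*x^2 dx = 198;
    ∫_0^3 -12*x dx = -54;  ∫_0^3 9 dx = 27.
  Sum: 2187/5 − 243 + 198 − 54 + 27 = 1827/5.
Adding: ||u||_{H^1}^2 = 8667/35 + 1827/5 = 21456/35.


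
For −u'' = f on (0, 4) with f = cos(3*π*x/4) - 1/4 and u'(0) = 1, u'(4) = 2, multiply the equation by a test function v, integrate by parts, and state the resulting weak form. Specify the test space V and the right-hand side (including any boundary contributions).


V = H^1(0, 4) (v unrestricted at boundary; u is determined up to an additive constant); weak form: ∫_0^4 u'v' dx = ∫_0^4 (cos(3*π*x/4) - 1/4) v dx + 2·v(4) − v(0) for all v ∈ V.

Multiply both sides by a test function v and integrate from 0 to 4:
  ∫_0^4 −u''(x) v(x) dx = ∫_0^4 f(x) v(x) dx.
Integrate the LHS by parts once:
  ∫_0^4 −u'' v dx = −[u'(x) v(x)]_0^4 + ∫_0^4 u'(x) v'(x) dx.
Thus ∫_0^4 u'(x) v'(x) dx = ∫_0^4 f(x) v(x) dx + [u'(x) v(x)]_0^4.
Choose V so that boundary terms are either known or forced to vanish.
u has inhomogeneous Neumann u'(0) = 1, u'(4) = 2. [u' v]_0^4 = (2)·v(4) − (1)·v(0) = 2·v(4) − v(0). Take V = H^1(0, 4); boundary term becomes part of RHS.
Weak formulation: find u (satisfying any essential BC) such that ∫_0^4 u'(x) v'(x) dx = ∫_0^4 f v dx + 2·v(4) − v(0) for all v ∈ V (Neumann data are natural BCs: they enter the RHS as boundary terms).
Substituting f(x) = cos(3*π*x/4) - 1/4, the right-hand side is ∫_0^4 (cos(3*π*x/4) - 1/4) v dx + 2·v(4) − v(0).
Compatibility check (pure Neumann): taking v ≡ 1 ∈ V gives 0 = ∫_0^4 f dx + (2) − (1), i.e. ∫_0^4 f dx must equal u'(0) − u'(4) = -1. Indeed ∫_0^4 (cos(3*π*x/4) - 1/4) dx = -1, so the data are compatible. The solution is then unique only up to an additive constant (fix it e.g. by requiring ∫_0^4 u dx = 0).


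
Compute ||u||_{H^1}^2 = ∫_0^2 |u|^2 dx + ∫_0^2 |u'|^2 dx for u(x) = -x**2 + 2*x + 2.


||u||_{H^1}^2 = 256/15

The H^1 norm (squared) on an interval (0, L) is
  ||u||_{H^1}^2 = ∫_0^L u(x)^2 dx + ∫_0^L u'(x)^2 dx.
Compute u'(x) = 2 - 2*x.
Then u(x)^2 = x**4 - 4*x**3 + 8*x + 4 and u'(x)^2 = 4*x**2 - 8*x + 4.
Integrate each monomial from 0 to 2 using ∫_0^2 c·x^n dx = c·2^(n+1)/(n+1):
  ∫_0^2 u(x)^2 dx = ∫_0^2 (x^4 - 4*x^3 + 8*x + 4) dx. Term by term:
    ∫_0^2 x^4 dx = 32/5;  ∫_0^2 -4*x^3 dx = -16;  ∫_0^2 8*x dx = 16;
    ∫_0^2 4 dx = 8.
  Sum: 32/5 − 16 + 16 + 8 = 72/5.
  ∫_0^2 u'(x)^2 dx = ∫_0^2 (4*x^2 - 8*x + 4) dx. Term by term:
    ∫_0^2 4*x^2 dx = 32/3;  ∫_0^2 -8*x dx = -16;  ∫_0^2 4 dx = 8.
  Sum: 32/3 − 16 + 8 = 8/3.
Adding: ||u||_{H^1}^2 = 72/5 + 8/3 = 256/15.


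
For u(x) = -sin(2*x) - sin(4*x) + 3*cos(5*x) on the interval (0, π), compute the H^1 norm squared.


||u||_{H^1(0,π)}^2 = 3536/21 + 128*π

u'(x) = -15*sin(5*x) - 2*cos(2*x) - 4*cos(4*x).
Expand u² and (u')² and integrate term by term on (0, π), using: for integers n ≥ 1, ∫_0^π sin²(nx) dx = ∫_0^π cos²(nx) dx = π/2; for n ≠ n', ∫_0^π sin(nx)sin(n'x) dx = ∫_0^π cos(nx)cos(n'x) dx = 0; and by product-to-sum, ∫_0^π sin(nx)cos(n'x) dx = ½∫_0^π [sin((n+n')x) + sin((n−n')x)] dx, which is 0 when n+n' is even and 2n/(n²−n'²) when n+n' is odd (it need not vanish on (0, π)).
  u² squared terms: (-1)²·∫sin(2x)² dx = 1·π/2 = π/2;  (-1)²·∫sin(4x)² dx = 1·π/2 = π/2;  (3)²·∫cos(5x)² dx = 9·π/2 = 9*π/2.
  u² cross terms: 2·(-1)·(-1)·∫sin(2x)·sin(4x) dx = 2·(0) = 0;  2·(-1)·(3)·∫sin(2x)·cos(5x) dx = -6·(-4/21) = 8/7;  2·(-1)·(3)·∫sin(4x)·cos(5x) dx = -6·(-8/9) = 16/3.
  So ∫_0^π u² dx = π/2 + π/2 + 9*π/2 + 0 + 8/7 + 16/3 = 136/21 + 11*π/2.
  (u')² squared terms: (-15)²·∫sin(5x)² dx = 225·π/2 = 225*π/2;  (-4)²·∫cos(4x)² dx = 16·π/2 = 8*π;  (-2)²·∫cos(2x)² dx = 4·π/2 = 2*π.
  (u')² cross terms: 2·(-15)·(-4)·∫sin(5x)·cos(4x) dx = 120·(10/9) = 400/3;  2·(-15)·(-2)·∫sin(5x)·cos(2x) dx = 60·(10/21) = 200/7;  2·(-4)·(-2)·∫cos(4x)·cos(2x) dx = 16·(0) = 0.
  So ∫_0^π (u')² dx = 225*π/2 + 8*π + 2*π + 400/3 + 200/7 + 0 = 3400/21 + 245*π/2.
||u||_{H^1}^2 = (136/21 + 11*π/2) + (3400/21 + 245*π/2) = 3536/21 + 128*π.


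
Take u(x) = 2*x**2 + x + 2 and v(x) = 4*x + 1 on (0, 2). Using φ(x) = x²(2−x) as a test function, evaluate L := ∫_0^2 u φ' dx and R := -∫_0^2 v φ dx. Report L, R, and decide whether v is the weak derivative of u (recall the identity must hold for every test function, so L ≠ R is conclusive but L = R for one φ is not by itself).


LHS = -116/15, RHS = -116/15. Yes, v = u' weakly.

u(x) = 2*x**2 + x + 2, classical derivative u'(x) = 4*x + 1.
φ(x) = x²(2−x), so φ'(x) = x*(4 - 3*x).
Note φ(0) = φ(2) = 0, so the boundary term u·φ vanishes.
LHS = ∫_0^2 u(x) φ'(x) dx = ∫_0^2 (-6*x^4 + 5*x^3 - 2*x^2 + 8*x) dx. Term by term:
  ∫_0^2 -6*x^4 dx = -192/5;  ∫_0^2 5*x^3 dx = 20;  ∫_0^2 -2*x^2 dx = -16/3;
  ∫_0^2 8*x dx = 16.
Sum: -192/5 + 20 − 16/3 + 16 = -116/15.
So LHS = -116/15.
∫_0^2 v(x) φ(x) dx = ∫_0^2 (-4*x^4 + 7*x^3 + 2*x^2) dx. Term by term:
  ∫_0^2 -4*x^4 dx = -128/5;  ∫_0^2 7*x^3 dx = 28;  ∫_0^2 2*x^2 dx = 16/3.
Sum: -128/5 + 28 + 16/3 = 116/15.
So RHS = -∫_0^2 v(x) φ(x) dx = -116/15.
LHS = RHS, so the identity holds for this test φ.
Moreover u is smooth here and v(x) = u'(x) = 4*x + 1 pointwise, so the identity holds for every test function. Hence v is the weak derivative of u.


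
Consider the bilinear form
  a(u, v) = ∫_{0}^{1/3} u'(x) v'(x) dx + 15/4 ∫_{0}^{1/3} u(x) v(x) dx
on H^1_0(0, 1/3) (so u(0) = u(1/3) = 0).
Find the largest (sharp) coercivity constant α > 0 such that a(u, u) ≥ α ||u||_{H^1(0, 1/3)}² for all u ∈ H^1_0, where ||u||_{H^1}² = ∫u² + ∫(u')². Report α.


α = 1

Coercivity of a(·,·) on H^1_0(0, 1/3) means a(u, u) ≥ α ||u||_{H^1}² for every u ∈ H^1_0.
The interval has length L = 1/3, and Poincaré/coercivity depend only on L. Here a(u, u) = ∫(u')² + (15/4)·∫u².
Here c = 15/4 ≥ 1, so a(u,u) = ∫(u')² + c∫u² ≥ ∫(u')² + ∫u² = ||u||_{H^1}², i.e. α = 1 works. No larger α is possible: a(u,u) ≥ α||u||_{H^1}² means (1−α)∫(u')² ≥ (α−c)∫u², and for the modes u_n = sin(nπ(x−x₀)/L) (x₀ the left endpoint) one has ∫u_n²/∫(u_n')² = (L/(nπ))² → 0, so a(u_n,u_n)/||u_n||_{H^1}² → 1. Hence the optimal constant is α = 1.
Therefore α = 1.


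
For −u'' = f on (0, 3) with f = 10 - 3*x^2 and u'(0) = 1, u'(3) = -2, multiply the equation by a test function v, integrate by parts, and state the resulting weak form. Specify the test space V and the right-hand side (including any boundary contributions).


V = H^1(0, 3) (v unrestricted at boundary; u is determined up to an additive constant); weak form: ∫_0^3 u'v' dx = ∫_0^3 (10 - 3*x^2) v dx − 2·v(3) − v(0) for all v ∈ V.

Multiply both sides by a test function v and integrate from 0 to 3:
  ∫_0^3 −u''(x) v(x) dx = ∫_0^3 f(x) v(x) dx.
Integrate the LHS by parts once:
  ∫_0^3 −u'' v dx = −[u'(x) v(x)]_0^3 + ∫_0^3 u'(x) v'(x) dx.
Thus ∫_0^3 u'(x) v'(x) dx = ∫_0^3 f(x) v(x) dx + [u'(x) v(x)]_0^3.
Choose V so that boundary terms are either known or forced to vanish.
u has inhomogeneous Neumann u'(0) = 1, u'(3) = -2. [u' v]_0^3 = (-2)·v(3) − (1)·v(0) = − 2·v(3) − v(0). Take V = H^1(0, 3); boundary term becomes part of RHS.
Weak formulation: find u (satisfying any essential BC) such that ∫_0^3 u'(x) v'(x) dx = ∫_0^3 f v dx − 2·v(3) − v(0) for all v ∈ V (Neumann data are natural BCs: they enter the RHS as boundary terms).
Substituting f(x) = 10 - 3*x^2, the right-hand side is ∫_0^3 (10 - 3*x^2) v dx − 2·v(3) − v(0).
Compatibility check (pure Neumann): taking v ≡ 1 ∈ V gives 0 = ∫_0^3 f dx + (-2) − (1), i.e. ∫_0^3 f dx must equal u'(0) − u'(3) = 3. Indeed ∫_0^3 (10 - 3*x^2) dx = 3, so the data are compatible. The solution is then unique only up to an additive constant (fix it e.g. by requiring ∫_0^3 u dx = 0).


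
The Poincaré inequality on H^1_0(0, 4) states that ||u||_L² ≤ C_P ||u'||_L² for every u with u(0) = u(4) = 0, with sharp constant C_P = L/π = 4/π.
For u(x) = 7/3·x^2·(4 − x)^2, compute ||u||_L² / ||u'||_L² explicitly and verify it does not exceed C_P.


||u||_L² / ||u'||_L² = 2*sqrt(3)/3 < C_P = 4/π.

u(x) = 7/3·x^2·(4 − x)^2, so u'(x) = 28*x*(x - 4)*(x - 2)/3.
u(x) = 7/3·x^2·(4 − x)^2 vanishes at x = 0 and x = 4, so u ∈ H^1_0(0, 4). Differentiate via the product rule and integrate the resulting polynomials term by term.
  ∫_0^4 u² dx = ∫_0^4 (49*x^8/9 - 784*x^7/9 + 1568*x^6/3 - 12544*x^5/9 + 12544*x^4/9) dx. Term by term:
    ∫_0^4 49*x^8/9 dx = 12845056/81;  ∫_0^4 -784*x^7/9 dx = -6422528/9;  ∫_0^4 1568*x^6/3 dx = 3670016/3;
    ∫_0^4 -12544*x^5/9 dx = -25690112/27;  ∫_0^4 12544*x^4/9 dx = 12845056/45.
  Sum: 12845056/81 − 6422528/9 + 3670016/3 − 25690112/27 + 12845056/45 = 917504/405.
  ∫_0^4 (u')² dx = ∫_0^4 (784*x^6/9 - 3136*x^5/3 + 40768*x^4/9 - 25088*x^3/3 + 50176*x^2/9) dx. Term by term:
    ∫_0^4 784*x^6/9 dx = 1835008/9;  ∫_0^4 -3136*x^5/3 dx = -6422528/9;  ∫_0^4 40768*x^4/9 dx = 41746432/45;
    ∫_0^4 -25088*x^3/3 dx = -1605632/3;  ∫_0^4 50176*x^2/9 dx = 3211264/27.
  Sum: 1835008/9 − 6422528/9 + 41746432/45 − 1605632/3 + 3211264/27 = 229376/135.
∫_0^4 u² dx = 917504/405, so ||u||_L² = 256*sqrt(70)/45.
∫_0^4 (u')² dx = 229376/135, so ||u'||_L² = 128*sqrt(210)/45.
Ratio ||u||_L² / ||u'||_L² = 2*sqrt(3)/3.
Sharp Poincaré constant on H^1_0(0, 4) is C_P = L/π = 4/π, achieved by sin(π/4·x).
A polynomial bump cannot attain the sharp Poincaré constant (only the first sine eigenfunction does), so the ratio is strictly less than C_P, consistent with ||u||_L² ≤ C_P ||u'||_L².


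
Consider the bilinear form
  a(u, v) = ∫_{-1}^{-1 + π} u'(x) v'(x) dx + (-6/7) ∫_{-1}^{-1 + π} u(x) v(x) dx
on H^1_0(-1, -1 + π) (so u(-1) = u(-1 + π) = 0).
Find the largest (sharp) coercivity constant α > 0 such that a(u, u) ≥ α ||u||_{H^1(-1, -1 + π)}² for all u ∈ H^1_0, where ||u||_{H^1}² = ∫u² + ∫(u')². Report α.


α = 1/14

Coercivity of a(·,·) on H^1_0(-1, -1 + π) means a(u, u) ≥ α ||u||_{H^1}² for every u ∈ H^1_0.
The interval has length L = π, and Poincaré/coercivity depend only on L. Here a(u, u) = ∫(u')² + (-6/7)·∫u².
Here c = -6/7 < 0 with |c| < (π/L)² = 1, so coercivity still holds. The condition a(u,u) ≥ α||u||_{H^1}² reads (1−α)∫(u')² ≥ (α−c)∫u². Any admissible α is ≤ 1 (rapidly oscillating u have ∫u²/∫(u')² → 0), and α = 1 would force 0 ≥ (1−c)∫u², impossible since c < 1; so 1−α > 0. By the sharp Poincaré inequality on H^1_0 of an interval of length L, ∫(u')² ≥ (π/L)²∫u² with equality for the first sine mode sin(π(x−x₀)/L) (x₀ the left endpoint), so the inequality holds for all u iff (1−α)(π/L)² ≥ α − c, i.e. α ≤ ((π/L)² + c)/((π/L)² + 1) = (1 + c(L/π)²)/(1 + (L/π)²). (Direct route, valid since c ≤ 0: Poincaré gives c∫u² ≥ c(L/π)²∫(u')², so a(u,u) ≥ (1 + c(L/π)²)∫(u')², while ||u||_{H^1}² ≤ (1 + (L/π)²)∫(u')²; dividing yields the same α.) With (π/L)² = 1 and c = -6/7, the largest admissible constant is α = ((π/L)² + c)/((π/L)² + 1).
Simplifying, α = 1/14.


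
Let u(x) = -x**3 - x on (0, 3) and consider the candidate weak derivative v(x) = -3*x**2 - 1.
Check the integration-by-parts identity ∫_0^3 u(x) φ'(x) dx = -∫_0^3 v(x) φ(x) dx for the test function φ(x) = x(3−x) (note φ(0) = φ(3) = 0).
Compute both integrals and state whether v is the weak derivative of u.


LHS = 819/20, RHS = 819/20. Yes, v = u' weakly.

u(x) = -x**3 - x, classical derivative u'(x) = -3*x**2 - 1.
φ(x) = x(3−x), so φ'(x) = 3 - 2*x.
Note φ(0) = φ(3) = 0, so the boundary term u·φ vanishes.
LHS = ∫_0^3 u(x) φ'(x) dx = ∫_0^3 (2*x^4 - 3*x^3 + 2*x^2 - 3*x) dx. Term by term:
  ∫_0^3 2*x^4 dx = 486/5;  ∫_0^3 -3*x^3 dx = -243/4;  ∫_0^3 2*x^2 dx = 18;
  ∫_0^3 -3*x dx = -27/2.
Sum: 486/5 − 243/4 + 18 − 27/2 = 819/20.
So LHS = 819/20.
∫_0^3 v(x) φ(x) dx = ∫_0^3 (3*x^4 - 9*x^3 + x^2 - 3*x) dx. Term by term:
  ∫_0^3 3*x^4 dx = 729/5;  ∫_0^3 -9*x^3 dx = -729/4;  ∫_0^3 x^2 dx = 9;
  ∫_0^3 -3*x dx = -27/2.
Sum: 729/5 − 729/4 + 9 − 27/2 = -819/20.
So RHS = -∫_0^3 v(x) φ(x) dx = 819/20.
LHS = RHS, so the identity holds for this test φ.
Moreover u is smooth here and v(x) = u'(x) = -3*x**2 - 1 pointwise, so the identity holds for every test function. Hence v is the weak derivative of u.


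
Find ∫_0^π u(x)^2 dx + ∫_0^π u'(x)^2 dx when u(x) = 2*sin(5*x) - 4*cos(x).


||u||_{H^1(0,π)}^2 = 68*π

u'(x) = 4*sin(x) + 10*cos(5*x).
Expand u² and (u')² and integrate term by term on (0, π), using: for integers n ≥ 1, ∫_0^π sin²(nx) dx = ∫_0^π cos²(nx) dx = π/2; for n ≠ n', ∫_0^π sin(nx)sin(n'x) dx = ∫_0^π cos(nx)cos(n'x) dx = 0; and by product-to-sum, ∫_0^π sin(nx)cos(n'x) dx = ½∫_0^π [sin((n+n')x) + sin((n−n')x)] dx, which is 0 when n+n' is even and 2n/(n²−n'²) when n+n' is odd (it need not vanish on (0, π)).
  u² squared terms: (-4)²·∫cos(x)² dx = 16·π/2 = 8*π;  (2)²·∫sin(5x)² dx = 4·π/2 = 2*π.
  u² cross terms: 2·(-4)·(2)·∫cos(x)·sin(5x) dx = -16·(0) = 0.
  So ∫_0^π u² dx = 8*π + 2*π + 0 = 10*π.
  (u')² squared terms: (4)²·∫sin(x)² dx = 16·π/2 = 8*π;  (10)²·∫cos(5x)² dx = 100·π/2 = 50*π.
  (u')² cross terms: 2·(4)·(10)·∫sin(x)·cos(5x) dx = 80·(0) = 0.
  So ∫_0^π (u')² dx = 8*π + 50*π + 0 = 58*π.
||u||_{H^1}^2 = (10*π) + (58*π) = 68*π.


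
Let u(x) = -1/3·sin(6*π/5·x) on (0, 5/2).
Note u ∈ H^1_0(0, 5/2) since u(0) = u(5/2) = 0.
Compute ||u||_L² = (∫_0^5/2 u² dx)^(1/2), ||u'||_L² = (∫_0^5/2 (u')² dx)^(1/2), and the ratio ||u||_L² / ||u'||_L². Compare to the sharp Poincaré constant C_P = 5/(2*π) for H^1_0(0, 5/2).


||u||_L² / ||u'||_L² = 5/(6*π) < C_P = 5/(2*π).

u(x) = -1/3·sin(6*π/5·x), so u'(x) = -2*π*cos(6*π*x/5)/5.
Writing u(x) = A·sin(kπx/L) with A = -1/3 and k = 3, use ∫_0^L sin²(kπx/L) dx = L/2 and ∫_0^L cos²(kπx/L) dx = L/2.
u² = 1/9·sin²(6*π/5·x) and (u')² = 4*π^2/25·cos²(6*π/5·x), and each of sin², cos² integrates to L/2 = 5/4 over (0, 5/2).
∫_0^5/2 u² dx = 5/36, so ||u||_L² = sqrt(5)/6.
∫_0^5/2 (u')² dx = π^2/5, so ||u'||_L² = sqrt(5)*π/5.
Ratio ||u||_L² / ||u'||_L² = 5/(6*π).
Sharp Poincaré constant on H^1_0(0, 5/2) is C_P = L/π = 5/(2*π), achieved by sin(2*π/5·x).
This is the k = 3 harmonic; the ratio L/(kπ) is strictly less than C_P = L/π, consistent with the sharp inequality ||u||_L² ≤ C_P ||u'||_L².


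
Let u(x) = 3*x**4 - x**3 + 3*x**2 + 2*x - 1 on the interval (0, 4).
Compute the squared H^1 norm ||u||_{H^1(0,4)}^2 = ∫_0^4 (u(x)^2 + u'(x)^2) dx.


||u||_{H^1}^2 = 61203668/105

The H^1 norm (squared) on an interval (0, L) is
  ||u||_{H^1}^2 = ∫_0^L u(x)^2 dx + ∫_0^L u'(x)^2 dx.
Compute u'(x) = 12*x**3 - 3*x**2 + 6*x + 2.
Then u(x)^2 = 9*x**8 - 6*x**7 + 19*x**6 + 6*x**5 - x**4 + 14*x**3 - 2*x**2 - 4*x + 1 and u'(x)^2 = 144*x**6 - 72*x**5 + 153*x**4 + 12*x**3 + 24*x**2 + 24*x + 4.
Integrate each monomial from 0 to 4 using ∫_0^4 c·x^n dx = c·4^(n+1)/(n+1):
  ∫_0^4 u(x)^2 dx = ∫_0^4 (9*x^8 - 6*x^7 + 19*x^6 + 6*x^5 - x^4 + 14*x^3 - 2*x^2 - 4*x + 1) dx. Term by term:
    ∫_0^4 9*x^8 dx = 262144;  ∫_0^4 -6*x^7 dx = -49152;  ∫_0^4 19*x^6 dx = 311296/7;
    ∫_0^4 6*x^5 dx = 4096;  ∫_0^4 -x^4 dx = -1024/5;  ∫_0^4 14*x^3 dx = 896;
    ∫_0^4 -2*x^2 dx = -128/3;  ∫_0^4 -4*x dx = -32;  ∫_0^4 1 dx = 4.
  Sum: 262144 − 49152 + 311296/7 + 4096 − 1024/5 + 896 − 128/3 − 32 + 4 = 27528836/105.
  ∫_0^4 u'(x)^2 dx = ∫_0^4 (144*x^6 - 72*x^5 + 153*x^4 + 12*x^3 + 24*x^2 + 24*x + 4) dx. Term by term:
    ∫_0^4 144*x^6 dx = 2359296/7;  ∫_0^4 -72*x^5 dx = -49152;  ∫_0^4 153*x^4 dx = 156672/5;
    ∫_0^4 12*x^3 dx = 768;  ∫_0^4 24*x^2 dx = 512;  ∫_0^4 24*x dx = 192;
    ∫_0^4 4 dx = 16.
  Sum: 2359296/7 − 49152 + 156672/5 + 768 + 512 + 192 + 16 = 11224944/35.
Adding: ||u||_{H^1}^2 = 27528836/105 + 11224944/35 = 61203668/105.
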